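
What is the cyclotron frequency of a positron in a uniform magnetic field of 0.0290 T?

f = |q|B/(2πm).
f = (1.602×10⁻¹⁹)(0.0290)/(2π·9.109×10⁻³¹) ≈ 8.12×10⁸ Hz.

f ≈ 8.12×10⁸ Hz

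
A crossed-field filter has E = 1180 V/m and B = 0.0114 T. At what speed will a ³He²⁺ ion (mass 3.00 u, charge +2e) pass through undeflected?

v = 1.04×10⁵ m/s

Straight-line motion ⇒ electric and magnetic forces cancel, so E = vB.
v = E/B = 1180/0.0114 = 1.04×10⁵ m/s.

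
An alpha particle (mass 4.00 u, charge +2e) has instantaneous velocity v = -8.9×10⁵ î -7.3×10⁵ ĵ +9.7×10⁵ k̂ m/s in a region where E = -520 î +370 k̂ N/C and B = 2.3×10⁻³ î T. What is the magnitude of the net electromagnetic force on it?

v×B = (0, 2230, 1680) N/C.
E + v×B = (-520, 2230, 2050) N/C.
F = q(E + v×B) = (3.204×10⁻¹⁹ C)·(-520, 2230, 2050) = (-1.67×10⁻¹⁶, 7.15×10⁻¹⁶, 6.56×10⁻¹⁶) N.
|F| = 9.85×10⁻¹⁶ N.

|F| ≈ 9.85×10⁻¹⁶ N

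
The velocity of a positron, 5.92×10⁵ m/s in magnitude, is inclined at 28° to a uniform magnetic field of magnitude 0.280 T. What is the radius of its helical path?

v⊥ = v sinθ = 5.92×10⁵·sin28° ≈ 2.779×10⁵ m/s.
r = m v⊥/(|q|B) = (9.109×10⁻³¹)(2.779×10⁵)/((1.602×10⁻¹⁹)(0.280)) ≈ 5.64×10⁻⁶ m.

r ≈ 5.64×10⁻⁶ m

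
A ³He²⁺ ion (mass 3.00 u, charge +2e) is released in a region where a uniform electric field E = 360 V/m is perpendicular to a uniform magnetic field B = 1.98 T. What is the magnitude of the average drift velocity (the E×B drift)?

The E×B drift speed is v_d = E/B.
v_d = 360/1.98 = 182 m/s.

v_d ≈ 182 m/s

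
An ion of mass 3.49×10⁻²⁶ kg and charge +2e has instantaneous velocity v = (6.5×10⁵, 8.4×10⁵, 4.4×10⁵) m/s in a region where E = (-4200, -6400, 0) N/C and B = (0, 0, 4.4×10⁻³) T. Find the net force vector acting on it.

v×B = (3700, -2860, 0) N/C.
E + v×B = (-504, -9260, 0) N/C.
F = q(E + v×B) = (3.204×10⁻¹⁹ C)·(-504, -9260, 0) = (-1.61×10⁻¹⁶, -2.97×10⁻¹⁵, 0) N.

F ≈ (-1.61×10⁻¹⁶, -2.97×10⁻¹⁵, 0) N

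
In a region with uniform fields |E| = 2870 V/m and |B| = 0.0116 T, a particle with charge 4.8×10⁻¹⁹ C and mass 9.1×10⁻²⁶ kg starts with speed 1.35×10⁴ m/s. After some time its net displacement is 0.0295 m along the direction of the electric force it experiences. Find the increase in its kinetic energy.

ΔKE ≈ 4.06×10⁻¹⁷ J

The magnetic force is always ⟂ v and does no work; only the electric force changes KE.
ΔKE = F_E · d = |q|E d = (4.8×10⁻¹⁹)(2870)(0.0295) ≈ 4.06×10⁻¹⁷ J.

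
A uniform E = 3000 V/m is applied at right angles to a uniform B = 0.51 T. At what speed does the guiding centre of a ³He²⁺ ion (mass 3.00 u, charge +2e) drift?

v_d ≈ 5900 m/s

In crossed fields the guiding centre drifts at v_d = |E×B|/B² = E/B, independent of charge and mass.
v_d = 3000/0.51 = 5900 m/s.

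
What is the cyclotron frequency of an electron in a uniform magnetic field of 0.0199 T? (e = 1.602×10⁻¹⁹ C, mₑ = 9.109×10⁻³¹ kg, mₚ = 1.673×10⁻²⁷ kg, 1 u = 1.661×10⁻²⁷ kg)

f = |q|B/(2πm).
f = (1.602×10⁻¹⁹)(0.0199)/(2π·9.109×10⁻³¹) ≈ 5.57×10⁸ Hz.

f ≈ 5.57×10⁸ Hz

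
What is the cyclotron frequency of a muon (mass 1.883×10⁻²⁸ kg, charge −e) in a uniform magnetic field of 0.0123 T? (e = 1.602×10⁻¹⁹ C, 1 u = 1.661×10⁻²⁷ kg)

f = |q|B/(2πm).
f = (1.602×10⁻¹⁹)(0.0123)/(2π·1.883×10⁻²⁸) ≈ 1.67×10⁶ Hz.

f ≈ 1.67×10⁶ Hz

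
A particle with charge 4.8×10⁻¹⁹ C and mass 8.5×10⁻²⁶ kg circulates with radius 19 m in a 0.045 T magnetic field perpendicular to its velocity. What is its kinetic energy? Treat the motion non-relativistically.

KE ≈ 6.2×10⁶ eV

v = |q|Br/m, then KE = ½mv² = (qBr)²/(2m).
v = (4.8×10⁻¹⁹)(0.045)(19)/8.5×10⁻²⁶ ≈ 4.828×10⁶ m/s.
KE = ½(8.5×10⁻²⁶)(4.828×10⁶)² ≈ 9.9×10⁻¹³ J = 6.2×10⁶ eV.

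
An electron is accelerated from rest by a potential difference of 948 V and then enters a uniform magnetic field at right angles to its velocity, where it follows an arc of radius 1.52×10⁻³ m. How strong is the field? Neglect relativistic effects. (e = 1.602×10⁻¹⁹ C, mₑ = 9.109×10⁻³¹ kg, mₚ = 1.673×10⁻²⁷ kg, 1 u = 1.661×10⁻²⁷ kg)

v = √(2|q|V/m) = √(2·1.602×10⁻¹⁹·948/9.109×10⁻³¹) ≈ 1.826×10⁷ m/s.
B = mv/(|q|r) = (9.109×10⁻³¹)(1.826×10⁷)/((1.602×10⁻¹⁹)(1.52×10⁻³)) ≈ 0.0683 T.

B ≈ 0.0683 T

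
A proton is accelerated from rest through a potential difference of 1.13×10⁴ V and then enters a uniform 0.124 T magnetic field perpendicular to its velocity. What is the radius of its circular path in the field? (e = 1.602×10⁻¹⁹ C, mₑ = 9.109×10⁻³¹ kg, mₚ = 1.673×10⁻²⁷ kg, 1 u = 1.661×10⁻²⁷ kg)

Acceleration: |q|V = ½mv² ⇒ v = √(2|q|V/m) = √(2·1.602×10⁻¹⁹·1.13×10⁴/1.673×10⁻²⁷) ≈ 1.471×10⁶ m/s.
In the field: r = mv/(|q|B) = (1.673×10⁻²⁷)(1.471×10⁶)/((1.602×10⁻¹⁹)(0.124)) ≈ 0.124 m.

r ≈ 0.124 m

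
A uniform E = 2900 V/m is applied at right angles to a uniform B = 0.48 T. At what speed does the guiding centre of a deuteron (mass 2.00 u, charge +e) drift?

The steady drift has the magnetic force balancing the electric force, so v_d = E/B.
v_d = 2900/0.48 = 6000 m/s.

v_d ≈ 6000 m/s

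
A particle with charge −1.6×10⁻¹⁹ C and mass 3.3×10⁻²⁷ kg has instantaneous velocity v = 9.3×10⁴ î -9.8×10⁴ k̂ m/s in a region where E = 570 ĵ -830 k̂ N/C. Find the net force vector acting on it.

F ≈ (0, -9.12×10⁻¹⁷, 1.33×10⁻¹⁶) N

Only an electric field acts, so F = qE = (−1.6×10⁻¹⁹ C)·(0, 570, -830) = (0, -9.12×10⁻¹⁷, 1.33×10⁻¹⁶) N.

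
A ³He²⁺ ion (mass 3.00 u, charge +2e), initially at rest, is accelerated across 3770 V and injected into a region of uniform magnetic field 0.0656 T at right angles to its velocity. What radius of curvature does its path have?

r ≈ 0.165 m

Acceleration: |q|V = ½mv² ⇒ v = √(2|q|V/m) = √(2·3.204×10⁻¹⁹·3770/4.983×10⁻²⁷) ≈ 6.963×10⁵ m/s.
In the field: r = mv/(|q|B) = (4.983×10⁻²⁷)(6.963×10⁵)/((3.204×10⁻¹⁹)(0.0656)) ≈ 0.165 m.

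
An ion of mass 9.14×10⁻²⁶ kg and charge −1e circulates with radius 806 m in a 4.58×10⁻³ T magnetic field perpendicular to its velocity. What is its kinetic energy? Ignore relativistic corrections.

v = |q|Br/m, then KE = ½mv² = (qBr)²/(2m).
v = (1.602×10⁻¹⁹)(4.58×10⁻³)(806)/9.14×10⁻²⁶ ≈ 6.470×10⁶ m/s.
KE = ½(9.14×10⁻²⁶)(6.470×10⁶)² ≈ 1.91×10⁻¹² J = 1.19×10⁷ eV.

KE ≈ 1.19×10⁷ eV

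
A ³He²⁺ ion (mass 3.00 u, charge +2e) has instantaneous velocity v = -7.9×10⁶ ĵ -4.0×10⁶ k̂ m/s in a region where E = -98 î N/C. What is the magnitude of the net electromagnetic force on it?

|F| ≈ 3.14×10⁻¹⁷ N

Only an electric field acts, so F = qE = (3.204×10⁻¹⁹ C)·(-98.0, 0, 0) = (-3.14×10⁻¹⁷, 0, 0) N.
|F| = 3.14×10⁻¹⁷ N.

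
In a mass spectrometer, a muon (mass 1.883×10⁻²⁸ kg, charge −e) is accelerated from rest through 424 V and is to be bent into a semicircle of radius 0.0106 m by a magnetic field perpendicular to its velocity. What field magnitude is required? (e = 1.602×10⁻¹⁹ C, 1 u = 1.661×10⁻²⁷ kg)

B ≈ 0.0942 T

v = √(2|q|V/m) = √(2·1.602×10⁻¹⁹·424/1.883×10⁻²⁸) ≈ 8.494×10⁵ m/s.
B = mv/(|q|r) = (1.883×10⁻²⁸)(8.494×10⁵)/((1.602×10⁻¹⁹)(0.0106)) ≈ 0.0942 T.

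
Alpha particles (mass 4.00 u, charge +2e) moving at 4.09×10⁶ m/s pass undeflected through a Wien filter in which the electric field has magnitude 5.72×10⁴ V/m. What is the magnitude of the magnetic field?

B = 0.0140 T

Balance of forces in the selector: qE = qvB ⇒ B = E/v.
B = 5.72×10⁴/4.09×10⁶ = 0.0140 T.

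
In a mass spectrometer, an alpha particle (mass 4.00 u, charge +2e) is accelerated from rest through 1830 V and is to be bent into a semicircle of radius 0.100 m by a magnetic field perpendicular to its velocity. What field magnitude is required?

v = √(2|q|V/m) = √(2·3.204×10⁻¹⁹·1830/6.644×10⁻²⁷) ≈ 4.201×10⁵ m/s.
B = mv/(|q|r) = (6.644×10⁻²⁷)(4.201×10⁵)/((3.204×10⁻¹⁹)(0.100)) ≈ 0.0871 T.

B ≈ 0.0871 T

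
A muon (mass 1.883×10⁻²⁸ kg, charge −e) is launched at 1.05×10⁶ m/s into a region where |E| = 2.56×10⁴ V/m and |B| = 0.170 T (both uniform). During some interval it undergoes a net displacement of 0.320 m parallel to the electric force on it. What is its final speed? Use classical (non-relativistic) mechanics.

v_f ≈ 3.88×10⁶ m/s

B does no work; ΔKE = |q|E d.
½mv_f² = ½mv₀² + |q|Ed = ½(1.883×10⁻²⁸)(1.05×10⁶)² + (1.602×10⁻¹⁹)(2.56×10⁴)(0.320) ≈ 1.038×10⁻¹⁶ J + 1.312×10⁻¹⁵ J ≈ 1.416×10⁻¹⁵ J.
v_f = √(2·1.416×10⁻¹⁵/1.883×10⁻²⁸) ≈ 3.88×10⁶ m/s.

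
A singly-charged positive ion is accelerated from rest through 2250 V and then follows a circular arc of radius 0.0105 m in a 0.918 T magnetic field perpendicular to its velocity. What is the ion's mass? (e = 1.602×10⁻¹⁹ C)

Combine |q|V = ½mv² and r = mv/(|q|B): eliminate v to get m = qB²r²/(2V).
m = (1.602×10⁻¹⁹)(0.918)²(0.0105)²/(2·2250) ≈ 3.31×10⁻²⁷ kg.

m ≈ 3.31×10⁻²⁷ kg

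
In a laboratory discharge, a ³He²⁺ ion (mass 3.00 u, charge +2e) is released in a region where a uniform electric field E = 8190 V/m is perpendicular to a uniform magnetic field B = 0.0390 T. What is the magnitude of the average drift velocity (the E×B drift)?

v_d ≈ 2.10×10⁵ m/s

In crossed fields the guiding centre drifts at v_d = |E×B|/B² = E/B, independent of charge and mass.
v_d = 8190/0.0390 = 2.10×10⁵ m/s.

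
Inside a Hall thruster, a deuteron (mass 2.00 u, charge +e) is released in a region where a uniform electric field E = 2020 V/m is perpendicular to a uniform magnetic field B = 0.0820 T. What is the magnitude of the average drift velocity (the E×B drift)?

The E×B drift speed is v_d = E/B.
v_d = 2020/0.0820 = 2.46×10⁴ m/s.

v_d ≈ 2.46×10⁴ m/s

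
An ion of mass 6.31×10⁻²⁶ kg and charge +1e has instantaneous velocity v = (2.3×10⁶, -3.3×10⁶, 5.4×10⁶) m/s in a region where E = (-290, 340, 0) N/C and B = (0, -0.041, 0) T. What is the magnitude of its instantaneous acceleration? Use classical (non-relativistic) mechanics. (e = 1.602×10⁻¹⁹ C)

|a| ≈ 6.10×10¹¹ m/s²

v×B = (2.21×10⁵, 0, -9.43×10⁴) N/C.
E + v×B = (2.21×10⁵, 340, -9.43×10⁴) N/C.
F = q(E + v×B) = (1.602×10⁻¹⁹ C)·(2.21×10⁵, 340, -9.43×10⁴) = (3.54×10⁻¹⁴, 5.45×10⁻¹⁷, -1.51×10⁻¹⁴) N.
|a| = |F|/m = 3.851×10⁻¹⁴/6.31×10⁻²⁶ ≈ 6.10×10¹¹ m/s².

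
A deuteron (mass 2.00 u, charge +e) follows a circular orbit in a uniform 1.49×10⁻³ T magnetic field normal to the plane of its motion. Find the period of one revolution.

The cyclotron period depends only on m, q, B: T = 2πm/(|q|B).
T = 2π(3.322×10⁻²⁷)/((1.602×10⁻¹⁹)(1.49×10⁻³)) ≈ 8.74×10⁻⁵ s.

T ≈ 8.74×10⁻⁵ s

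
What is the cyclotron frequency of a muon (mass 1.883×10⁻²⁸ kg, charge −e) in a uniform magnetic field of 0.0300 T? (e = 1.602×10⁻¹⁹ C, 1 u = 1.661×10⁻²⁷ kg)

f ≈ 4.06×10⁶ Hz

f = |q|B/(2πm).
f = (1.602×10⁻¹⁹)(0.0300)/(2π·1.883×10⁻²⁸) ≈ 4.06×10⁶ Hz.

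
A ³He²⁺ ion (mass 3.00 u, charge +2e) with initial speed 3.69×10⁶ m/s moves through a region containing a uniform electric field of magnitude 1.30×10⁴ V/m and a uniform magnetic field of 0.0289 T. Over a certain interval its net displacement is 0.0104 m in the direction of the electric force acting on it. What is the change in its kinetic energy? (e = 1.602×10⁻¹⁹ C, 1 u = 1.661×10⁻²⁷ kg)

The magnetic force is always ⟂ v and does no work; only the electric force changes KE.
ΔKE = F_E · d = |q|E d = (3.204×10⁻¹⁹)(1.30×10⁴)(0.0104) ≈ 4.33×10⁻¹⁷ J.

ΔKE ≈ 4.33×10⁻¹⁷ J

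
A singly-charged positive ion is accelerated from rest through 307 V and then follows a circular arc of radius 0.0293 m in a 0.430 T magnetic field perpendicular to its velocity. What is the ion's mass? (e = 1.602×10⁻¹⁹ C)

Combine |q|V = ½mv² and r = mv/(|q|B): eliminate v to get m = qB²r²/(2V).
m = (1.602×10⁻¹⁹)(0.430)²(0.0293)²/(2·307) ≈ 4.14×10⁻²⁶ kg.

m ≈ 4.14×10⁻²⁶ kg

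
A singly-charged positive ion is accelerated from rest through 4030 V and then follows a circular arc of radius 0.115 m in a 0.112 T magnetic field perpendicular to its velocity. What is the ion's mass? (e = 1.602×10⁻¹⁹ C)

m ≈ 3.30×10⁻²⁷ kg

Combine |q|V = ½mv² and r = mv/(|q|B): eliminate v to get m = qB²r²/(2V).
m = (1.602×10⁻¹⁹)(0.112)²(0.115)²/(2·4030) ≈ 3.30×10⁻²⁷ kg.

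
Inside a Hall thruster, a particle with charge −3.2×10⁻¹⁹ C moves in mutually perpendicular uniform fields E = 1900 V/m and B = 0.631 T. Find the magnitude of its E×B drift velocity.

v_d ≈ 3010 m/s

The steady drift has the magnetic force balancing the electric force, so v_d = E/B.
v_d = 1900/0.631 = 3010 m/s.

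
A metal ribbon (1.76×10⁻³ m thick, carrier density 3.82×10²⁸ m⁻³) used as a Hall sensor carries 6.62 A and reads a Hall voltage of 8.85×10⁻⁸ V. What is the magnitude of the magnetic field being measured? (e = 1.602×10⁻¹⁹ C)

B ≈ 0.144 T

From V_H = IB/(n e t), B = V_H n e t / I.
B = (8.85×10⁻⁸)(3.82×10²⁸)(1.602×10⁻¹⁹)(1.76×10⁻³)/6.62 ≈ 0.144 T.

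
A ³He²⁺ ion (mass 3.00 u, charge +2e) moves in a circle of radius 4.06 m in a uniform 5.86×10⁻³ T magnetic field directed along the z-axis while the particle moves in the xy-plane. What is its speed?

v ≈ 1.53×10⁶ m/s

From |q|vB = mv²/r, v = |q|Br/m.
v = (3.204×10⁻¹⁹)(5.86×10⁻³)(4.06)/4.983×10⁻²⁷ ≈ 1.53×10⁶ m/s.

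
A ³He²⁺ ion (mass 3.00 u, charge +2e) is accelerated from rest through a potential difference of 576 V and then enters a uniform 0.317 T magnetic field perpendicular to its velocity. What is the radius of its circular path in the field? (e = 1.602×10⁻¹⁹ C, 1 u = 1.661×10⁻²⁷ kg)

r ≈ 0.0134 m

Acceleration: |q|V = ½mv² ⇒ v = √(2|q|V/m) = √(2·3.204×10⁻¹⁹·576/4.983×10⁻²⁷) ≈ 2.722×10⁵ m/s.
In the field: r = mv/(|q|B) = (4.983×10⁻²⁷)(2.722×10⁵)/((3.204×10⁻¹⁹)(0.317)) ≈ 0.0134 m.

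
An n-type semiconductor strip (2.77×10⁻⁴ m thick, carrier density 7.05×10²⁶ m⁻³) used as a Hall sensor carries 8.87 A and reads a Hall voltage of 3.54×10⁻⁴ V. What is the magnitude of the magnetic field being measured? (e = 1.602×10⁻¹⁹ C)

B ≈ 1.25 T

From V_H = IB/(n e t), B = V_H n e t / I.
B = (3.54×10⁻⁴)(7.05×10²⁶)(1.602×10⁻¹⁹)(2.77×10⁻⁴)/8.87 ≈ 1.25 T.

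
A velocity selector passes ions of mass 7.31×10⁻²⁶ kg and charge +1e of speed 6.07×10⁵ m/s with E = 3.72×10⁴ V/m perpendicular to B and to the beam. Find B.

B = 0.0613 T

Balance of forces in the selector: qE = qvB ⇒ B = E/v.
B = 3.72×10⁴/6.07×10⁵ = 0.0613 T.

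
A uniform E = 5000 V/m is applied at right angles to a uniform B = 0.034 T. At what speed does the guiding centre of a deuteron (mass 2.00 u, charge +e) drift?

The steady drift has the magnetic force balancing the electric force, so v_d = E/B.
v_d = 5000/0.034 = 1.5×10⁵ m/s.

v_d ≈ 1.5×10⁵ m/s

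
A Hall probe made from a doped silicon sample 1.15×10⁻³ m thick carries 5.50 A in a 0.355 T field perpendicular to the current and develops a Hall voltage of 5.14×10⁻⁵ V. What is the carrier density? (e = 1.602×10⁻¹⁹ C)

n ≈ 2.06×10²⁶ m⁻³

From V_H = IB/(n e t), n = IB/(V_H e t).
n = (5.50)(0.355)/((5.14×10⁻⁵)(1.602×10⁻¹⁹)(1.15×10⁻³)) ≈ 2.06×10²⁶ m⁻³.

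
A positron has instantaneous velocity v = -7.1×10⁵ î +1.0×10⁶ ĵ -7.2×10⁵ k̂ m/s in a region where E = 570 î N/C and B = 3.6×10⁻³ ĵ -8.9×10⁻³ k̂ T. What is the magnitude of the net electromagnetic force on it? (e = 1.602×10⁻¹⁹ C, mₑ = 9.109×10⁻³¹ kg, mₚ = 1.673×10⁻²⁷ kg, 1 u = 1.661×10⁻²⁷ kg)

v×B = (-6310, -6320, -2560) N/C.
E + v×B = (-5740, -6320, -2560) N/C.
F = q(E + v×B) = (1.602×10⁻¹⁹ C)·(-5740, -6320, -2560) = (-9.19×10⁻¹⁶, -1.01×10⁻¹⁵, -4.09×10⁻¹⁶) N.
|F| = 1.43×10⁻¹⁵ N.

|F| ≈ 1.43×10⁻¹⁵ N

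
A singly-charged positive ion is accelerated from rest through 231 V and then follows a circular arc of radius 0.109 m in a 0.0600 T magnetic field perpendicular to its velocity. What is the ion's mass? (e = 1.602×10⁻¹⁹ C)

Combine |q|V = ½mv² and r = mv/(|q|B): eliminate v to get m = qB²r²/(2V).
m = (1.602×10⁻¹⁹)(0.0600)²(0.109)²/(2·231) ≈ 1.48×10⁻²⁶ kg.

m ≈ 1.48×10⁻²⁶ kg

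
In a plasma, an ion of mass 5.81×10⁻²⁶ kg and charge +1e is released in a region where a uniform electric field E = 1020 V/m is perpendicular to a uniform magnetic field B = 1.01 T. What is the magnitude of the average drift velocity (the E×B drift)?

v_d ≈ 1010 m/s

The E×B drift speed is v_d = E/B.
v_d = 1020/1.01 = 1010 m/s.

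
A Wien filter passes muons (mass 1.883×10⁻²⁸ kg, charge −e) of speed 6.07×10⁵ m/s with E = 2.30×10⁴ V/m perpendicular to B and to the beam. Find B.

Balance of forces in the selector: qE = qvB ⇒ B = E/v.
B = 2.30×10⁴/6.07×10⁵ = 0.0379 T.

B = 0.0379 T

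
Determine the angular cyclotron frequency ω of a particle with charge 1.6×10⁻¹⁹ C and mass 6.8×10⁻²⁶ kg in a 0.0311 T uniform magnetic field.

ω ≈ 7.32×10⁴ rad/s

ω = |q|B/m.
ω = (1.6×10⁻¹⁹)(0.0311)/6.8×10⁻²⁶ ≈ 7.32×10⁴ rad/s.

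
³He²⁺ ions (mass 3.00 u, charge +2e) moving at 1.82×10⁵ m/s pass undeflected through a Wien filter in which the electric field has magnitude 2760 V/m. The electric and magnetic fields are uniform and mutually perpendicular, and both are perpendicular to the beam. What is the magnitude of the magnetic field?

B = 0.0152 T

Balance of forces in the selector: qE = qvB ⇒ B = E/v.
B = 2760/1.82×10⁵ = 0.0152 T.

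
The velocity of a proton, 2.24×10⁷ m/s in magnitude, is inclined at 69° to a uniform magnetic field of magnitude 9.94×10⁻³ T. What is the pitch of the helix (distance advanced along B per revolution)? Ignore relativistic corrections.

v∥ = v cosθ = 2.24×10⁷·cos69° ≈ 8.027×10⁶ m/s.
T = 2πm/(|q|B) = 2π(1.673×10⁻²⁷)/((1.602×10⁻¹⁹)(9.94×10⁻³)) ≈ 6.601×10⁻⁶ s.
pitch = v∥ T = (8.027×10⁶)(6.601×10⁻⁶) ≈ 53.0 m.

p ≈ 53.0 m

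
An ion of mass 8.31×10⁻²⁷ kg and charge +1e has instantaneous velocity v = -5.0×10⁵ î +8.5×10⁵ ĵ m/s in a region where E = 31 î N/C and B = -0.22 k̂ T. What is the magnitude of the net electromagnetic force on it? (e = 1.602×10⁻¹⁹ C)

v×B = (-1.87×10⁵, -1.10×10⁵, 0) N/C.
E + v×B = (-1.87×10⁵, -1.10×10⁵, 0) N/C.
F = q(E + v×B) = (1.602×10⁻¹⁹ C)·(-1.87×10⁵, -1.10×10⁵, 0) = (-3.00×10⁻¹⁴, -1.76×10⁻¹⁴, 0) N.
|F| = 3.48×10⁻¹⁴ N.

|F| ≈ 3.48×10⁻¹⁴ N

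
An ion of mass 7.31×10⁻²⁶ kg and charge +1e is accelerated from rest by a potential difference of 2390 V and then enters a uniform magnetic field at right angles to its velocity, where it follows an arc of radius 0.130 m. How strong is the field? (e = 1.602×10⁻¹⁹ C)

v = √(2|q|V/m) = √(2·1.602×10⁻¹⁹·2390/7.31×10⁻²⁶) ≈ 1.023×10⁵ m/s.
B = mv/(|q|r) = (7.31×10⁻²⁶)(1.023×10⁵)/((1.602×10⁻¹⁹)(0.130)) ≈ 0.359 T.

B ≈ 0.359 T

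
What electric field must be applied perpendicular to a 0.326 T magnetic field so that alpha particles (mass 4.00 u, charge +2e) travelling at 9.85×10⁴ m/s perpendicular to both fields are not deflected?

E = 3.21×10⁴ V/m

For straight-line motion qE = qvB, so E = vB.
E = 9.85×10⁴ × 0.326 = 3.21×10⁴ V/m.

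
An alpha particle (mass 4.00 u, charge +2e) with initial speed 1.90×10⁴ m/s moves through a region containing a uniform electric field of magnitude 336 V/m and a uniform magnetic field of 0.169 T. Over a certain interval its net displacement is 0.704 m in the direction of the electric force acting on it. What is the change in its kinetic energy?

The magnetic force is always ⟂ v and does no work; only the electric force changes KE.
ΔKE = F_E · d = |q|E d = (3.204×10⁻¹⁹)(336)(0.704) ≈ 7.58×10⁻¹⁷ J.

ΔKE ≈ 7.58×10⁻¹⁷ J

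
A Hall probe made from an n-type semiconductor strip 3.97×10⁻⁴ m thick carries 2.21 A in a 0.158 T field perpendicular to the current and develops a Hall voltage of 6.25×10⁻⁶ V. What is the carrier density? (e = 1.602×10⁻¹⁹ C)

From V_H = IB/(n e t), n = IB/(V_H e t).
n = (2.21)(0.158)/((6.25×10⁻⁶)(1.602×10⁻¹⁹)(3.97×10⁻⁴)) ≈ 8.78×10²⁶ m⁻³.

n ≈ 8.78×10²⁶ m⁻³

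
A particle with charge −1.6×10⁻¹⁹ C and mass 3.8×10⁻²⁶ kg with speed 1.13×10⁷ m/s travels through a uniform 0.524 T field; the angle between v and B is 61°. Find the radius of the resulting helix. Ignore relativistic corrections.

r ≈ 4.48 m

v⊥ = v sinθ = 1.13×10⁷·sin61° ≈ 9.883×10⁶ m/s.
r = m v⊥/(|q|B) = (3.8×10⁻²⁶)(9.883×10⁶)/((1.6×10⁻¹⁹)(0.524)) ≈ 4.48 m.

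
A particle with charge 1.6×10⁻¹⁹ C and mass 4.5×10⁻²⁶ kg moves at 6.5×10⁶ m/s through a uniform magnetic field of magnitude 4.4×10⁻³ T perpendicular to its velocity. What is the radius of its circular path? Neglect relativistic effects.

r ≈ 420 m

The magnetic force provides the centripetal force: |q|vB = mv²/r.
r = mv/(|q|B) = (4.5×10⁻²⁶)(6.5×10⁶)/((1.6×10⁻¹⁹)(4.4×10⁻³)) ≈ 420 m.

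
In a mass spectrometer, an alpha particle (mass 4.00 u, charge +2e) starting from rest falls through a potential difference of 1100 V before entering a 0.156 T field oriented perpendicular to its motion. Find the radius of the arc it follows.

Acceleration: |q|V = ½mv² ⇒ v = √(2|q|V/m) = √(2·3.204×10⁻¹⁹·1100/6.644×10⁻²⁷) ≈ 3.257×10⁵ m/s.
In the field: r = mv/(|q|B) = (6.644×10⁻²⁷)(3.257×10⁵)/((3.204×10⁻¹⁹)(0.156)) ≈ 0.0433 m.

r ≈ 0.0433 m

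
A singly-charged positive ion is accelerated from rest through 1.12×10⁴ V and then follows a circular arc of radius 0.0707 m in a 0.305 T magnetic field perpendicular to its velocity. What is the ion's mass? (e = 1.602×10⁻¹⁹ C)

m ≈ 3.33×10⁻²⁷ kg

Combine |q|V = ½mv² and r = mv/(|q|B): eliminate v to get m = qB²r²/(2V).
m = (1.602×10⁻¹⁹)(0.305)²(0.0707)²/(2·1.12×10⁴) ≈ 3.33×10⁻²⁷ kg.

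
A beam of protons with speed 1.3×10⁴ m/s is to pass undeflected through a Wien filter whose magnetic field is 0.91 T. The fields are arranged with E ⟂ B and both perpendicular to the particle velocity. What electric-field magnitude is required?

E = 1.2×10⁴ V/m

For straight-line motion qE = qvB, so E = vB.
E = 1.3×10⁴ × 0.91 = 1.2×10⁴ V/m.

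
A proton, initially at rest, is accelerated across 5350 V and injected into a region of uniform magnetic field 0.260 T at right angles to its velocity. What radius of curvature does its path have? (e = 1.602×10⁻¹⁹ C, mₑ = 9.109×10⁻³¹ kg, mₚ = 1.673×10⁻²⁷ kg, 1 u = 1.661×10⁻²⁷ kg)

r ≈ 0.0407 m

Acceleration: |q|V = ½mv² ⇒ v = √(2|q|V/m) = √(2·1.602×10⁻¹⁹·5350/1.673×10⁻²⁷) ≈ 1.012×10⁶ m/s.
In the field: r = mv/(|q|B) = (1.673×10⁻²⁷)(1.012×10⁶)/((1.602×10⁻¹⁹)(0.260)) ≈ 0.0407 m.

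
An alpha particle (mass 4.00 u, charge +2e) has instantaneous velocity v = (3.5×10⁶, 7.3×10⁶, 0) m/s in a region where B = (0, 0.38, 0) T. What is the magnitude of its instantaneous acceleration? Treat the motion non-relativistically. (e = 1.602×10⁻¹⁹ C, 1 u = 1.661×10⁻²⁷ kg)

|a| ≈ 6.41×10¹³ m/s²

v×B = (0, 0, 1.33×10⁶) N/C.
F = q v×B = (3.204×10⁻¹⁹ C)·(0, 0, 1.33×10⁶) = (0, 0, 4.26×10⁻¹³) N.
|a| = |F|/m = 4.261×10⁻¹³/6.644×10⁻²⁷ ≈ 6.41×10¹³ m/s².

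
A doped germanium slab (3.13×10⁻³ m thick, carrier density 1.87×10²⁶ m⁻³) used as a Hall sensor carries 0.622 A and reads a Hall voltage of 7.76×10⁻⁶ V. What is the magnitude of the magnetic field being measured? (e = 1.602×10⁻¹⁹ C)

From V_H = IB/(n e t), B = V_H n e t / I.
B = (7.76×10⁻⁶)(1.87×10²⁶)(1.602×10⁻¹⁹)(3.13×10⁻³)/0.622 ≈ 1.17 T.

B ≈ 1.17 T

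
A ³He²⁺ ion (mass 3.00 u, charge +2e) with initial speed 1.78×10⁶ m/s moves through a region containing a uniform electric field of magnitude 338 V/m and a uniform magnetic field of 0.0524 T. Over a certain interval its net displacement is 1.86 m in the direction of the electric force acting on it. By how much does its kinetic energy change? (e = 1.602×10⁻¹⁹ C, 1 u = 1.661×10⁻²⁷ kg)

The magnetic force is always ⟂ v and does no work; only the electric force changes KE.
ΔKE = F_E · d = |q|E d = (3.204×10⁻¹⁹)(338)(1.86) ≈ 2.01×10⁻¹⁶ J.

ΔKE ≈ 2.01×10⁻¹⁶ J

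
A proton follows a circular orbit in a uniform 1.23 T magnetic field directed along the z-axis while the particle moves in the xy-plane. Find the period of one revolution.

T ≈ 5.33×10⁻⁸ s

The cyclotron period depends only on m, q, B: T = 2πm/(|q|B).
T = 2π(1.673×10⁻²⁷)/((1.602×10⁻¹⁹)(1.23)) ≈ 5.33×10⁻⁸ s.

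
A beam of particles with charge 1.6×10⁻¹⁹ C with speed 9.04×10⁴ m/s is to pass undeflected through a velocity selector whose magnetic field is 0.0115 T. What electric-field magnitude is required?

For straight-line motion qE = qvB, so E = vB.
E = 9.04×10⁴ × 0.0115 = 1040 V/m.

E = 1040 V/m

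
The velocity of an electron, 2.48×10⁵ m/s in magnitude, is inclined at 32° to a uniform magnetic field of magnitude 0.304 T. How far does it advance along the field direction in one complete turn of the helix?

v∥ = v cosθ = 2.48×10⁵·cos32° ≈ 2.103×10⁵ m/s.
T = 2πm/(|q|B) = 2π(9.109×10⁻³¹)/((1.602×10⁻¹⁹)(0.304)) ≈ 1.175×10⁻¹⁰ s.
pitch = v∥ T = (2.103×10⁵)(1.175×10⁻¹⁰) ≈ 2.47×10⁻⁵ m.

p ≈ 2.47×10⁻⁵ m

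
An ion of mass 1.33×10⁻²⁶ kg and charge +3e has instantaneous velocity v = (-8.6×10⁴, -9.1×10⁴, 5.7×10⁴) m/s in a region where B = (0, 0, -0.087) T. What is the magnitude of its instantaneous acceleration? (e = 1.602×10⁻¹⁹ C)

|a| ≈ 3.94×10¹¹ m/s²

v×B = (7920, -7480, 0) N/C.
F = q v×B = (4.806×10⁻¹⁹ C)·(7920, -7480, 0) = (3.80×10⁻¹⁵, -3.60×10⁻¹⁵, 0) N.
|a| = |F|/m = 5.235×10⁻¹⁵/1.33×10⁻²⁶ ≈ 3.94×10¹¹ m/s².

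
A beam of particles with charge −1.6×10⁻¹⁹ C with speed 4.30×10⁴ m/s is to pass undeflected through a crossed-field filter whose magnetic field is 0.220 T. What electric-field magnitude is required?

E = 9460 V/m

For straight-line motion qE = qvB, so E = vB.
E = 4.30×10⁴ × 0.220 = 9460 V/m.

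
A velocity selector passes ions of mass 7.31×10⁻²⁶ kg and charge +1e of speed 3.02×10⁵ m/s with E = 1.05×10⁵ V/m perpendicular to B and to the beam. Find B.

Balance of forces in the selector: qE = qvB ⇒ B = E/v.
B = 1.05×10⁵/3.02×10⁵ = 0.348 T.

B = 0.348 T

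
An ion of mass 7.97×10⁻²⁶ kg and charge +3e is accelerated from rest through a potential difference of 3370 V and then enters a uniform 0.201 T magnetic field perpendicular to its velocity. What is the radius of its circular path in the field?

r ≈ 0.166 m

Acceleration: |q|V = ½mv² ⇒ v = √(2|q|V/m) = √(2·4.806×10⁻¹⁹·3370/7.97×10⁻²⁶) ≈ 2.016×10⁵ m/s.
In the field: r = mv/(|q|B) = (7.97×10⁻²⁶)(2.016×10⁵)/((4.806×10⁻¹⁹)(0.201)) ≈ 0.166 m.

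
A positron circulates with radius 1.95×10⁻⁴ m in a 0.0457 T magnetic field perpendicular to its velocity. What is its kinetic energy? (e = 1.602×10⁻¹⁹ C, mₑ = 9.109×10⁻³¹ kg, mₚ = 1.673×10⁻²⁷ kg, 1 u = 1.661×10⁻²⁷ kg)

v = |q|Br/m, then KE = ½mv² = (qBr)²/(2m).
v = (1.602×10⁻¹⁹)(0.0457)(1.95×10⁻⁴)/9.109×10⁻³¹ ≈ 1.567×10⁶ m/s.
KE = ½(9.109×10⁻³¹)(1.567×10⁶)² ≈ 1.12×10⁻¹⁸ J.

KE ≈ 1.12×10⁻¹⁸ J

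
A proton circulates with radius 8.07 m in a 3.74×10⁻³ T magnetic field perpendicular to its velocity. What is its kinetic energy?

KE ≈ 6.99×10⁻¹⁵ J

v = |q|Br/m, then KE = ½mv² = (qBr)²/(2m).
v = (1.602×10⁻¹⁹)(3.74×10⁻³)(8.07)/1.673×10⁻²⁷ ≈ 2.890×10⁶ m/s.
KE = ½(1.673×10⁻²⁷)(2.890×10⁶)² ≈ 6.99×10⁻¹⁵ J.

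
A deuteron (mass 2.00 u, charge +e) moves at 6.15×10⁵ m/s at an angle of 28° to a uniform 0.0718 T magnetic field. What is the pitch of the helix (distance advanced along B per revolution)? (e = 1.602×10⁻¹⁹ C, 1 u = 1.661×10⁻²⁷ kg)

p ≈ 0.985 m

v∥ = v cosθ = 6.15×10⁵·cos28° ≈ 5.430×10⁵ m/s.
T = 2πm/(|q|B) = 2π(3.322×10⁻²⁷)/((1.602×10⁻¹⁹)(0.0718)) ≈ 1.815×10⁻⁶ s.
pitch = v∥ T = (5.430×10⁵)(1.815×10⁻⁶) ≈ 0.985 m.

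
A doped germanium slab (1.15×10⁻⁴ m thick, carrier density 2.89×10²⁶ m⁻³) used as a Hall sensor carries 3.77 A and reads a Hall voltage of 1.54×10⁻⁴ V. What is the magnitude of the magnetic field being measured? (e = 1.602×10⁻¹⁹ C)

From V_H = IB/(n e t), B = V_H n e t / I.
B = (1.54×10⁻⁴)(2.89×10²⁶)(1.602×10⁻¹⁹)(1.15×10⁻⁴)/3.77 ≈ 0.217 T.

B ≈ 0.217 T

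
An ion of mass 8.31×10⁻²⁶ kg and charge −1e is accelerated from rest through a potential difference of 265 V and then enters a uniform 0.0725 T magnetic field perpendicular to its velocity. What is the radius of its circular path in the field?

r ≈ 0.229 m

Acceleration: |q|V = ½mv² ⇒ v = √(2|q|V/m) = √(2·1.602×10⁻¹⁹·265/8.31×10⁻²⁶) ≈ 3.196×10⁴ m/s.
In the field: r = mv/(|q|B) = (8.31×10⁻²⁶)(3.196×10⁴)/((1.602×10⁻¹⁹)(0.0725)) ≈ 0.229 m.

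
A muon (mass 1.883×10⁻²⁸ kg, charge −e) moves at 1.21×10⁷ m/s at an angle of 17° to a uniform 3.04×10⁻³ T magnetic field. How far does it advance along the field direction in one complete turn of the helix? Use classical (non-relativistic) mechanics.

p ≈ 28.1 m

v∥ = v cosθ = 1.21×10⁷·cos17° ≈ 1.157×10⁷ m/s.
T = 2πm/(|q|B) = 2π(1.883×10⁻²⁸)/((1.602×10⁻¹⁹)(3.04×10⁻³)) ≈ 2.429×10⁻⁶ s.
pitch = v∥ T = (1.157×10⁷)(2.429×10⁻⁶) ≈ 28.1 m.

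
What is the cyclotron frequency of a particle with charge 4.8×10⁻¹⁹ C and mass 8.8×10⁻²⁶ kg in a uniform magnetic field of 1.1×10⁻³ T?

f = |q|B/(2πm).
f = (4.8×10⁻¹⁹)(1.1×10⁻³)/(2π·8.8×10⁻²⁶) ≈ 950 Hz.

f ≈ 950 Hz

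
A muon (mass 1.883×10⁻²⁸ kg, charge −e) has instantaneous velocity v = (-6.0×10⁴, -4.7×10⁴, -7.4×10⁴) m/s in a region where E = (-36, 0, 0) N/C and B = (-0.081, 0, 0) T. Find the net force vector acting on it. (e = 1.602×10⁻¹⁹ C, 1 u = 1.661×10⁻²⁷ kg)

F ≈ (5.77×10⁻¹⁸, -9.60×10⁻¹⁶, 6.10×10⁻¹⁶) N

v×B = (0, 5990, -3810) N/C.
E + v×B = (-36.0, 5990, -3810) N/C.
F = q(E + v×B) = (−1.602×10⁻¹⁹ C)·(-36.0, 5990, -3810) = (5.77×10⁻¹⁸, -9.60×10⁻¹⁶, 6.10×10⁻¹⁶) N.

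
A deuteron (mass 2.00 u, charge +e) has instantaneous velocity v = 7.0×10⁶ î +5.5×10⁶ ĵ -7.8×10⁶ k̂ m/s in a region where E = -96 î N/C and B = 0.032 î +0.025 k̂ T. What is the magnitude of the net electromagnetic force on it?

|F| ≈ 7.69×10⁻¹⁴ N

v×B = (1.38×10⁵, -4.25×10⁵, -1.76×10⁵) N/C.
E + v×B = (1.37×10⁵, -4.25×10⁵, -1.76×10⁵) N/C.
F = q(E + v×B) = (1.602×10⁻¹⁹ C)·(1.37×10⁵, -4.25×10⁵, -1.76×10⁵) = (2.20×10⁻¹⁴, -6.80×10⁻¹⁴, -2.82×10⁻¹⁴) N.
|F| = 7.69×10⁻¹⁴ N.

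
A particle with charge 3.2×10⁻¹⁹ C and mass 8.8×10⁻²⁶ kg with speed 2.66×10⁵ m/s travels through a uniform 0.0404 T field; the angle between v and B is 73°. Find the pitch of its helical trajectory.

p ≈ 3.33 m

v∥ = v cosθ = 2.66×10⁵·cos73° ≈ 7.777×10⁴ m/s.
T = 2πm/(|q|B) = 2π(8.8×10⁻²⁶)/((3.2×10⁻¹⁹)(0.0404)) ≈ 4.277×10⁻⁵ s.
pitch = v∥ T = (7.777×10⁴)(4.277×10⁻⁵) ≈ 3.33 m.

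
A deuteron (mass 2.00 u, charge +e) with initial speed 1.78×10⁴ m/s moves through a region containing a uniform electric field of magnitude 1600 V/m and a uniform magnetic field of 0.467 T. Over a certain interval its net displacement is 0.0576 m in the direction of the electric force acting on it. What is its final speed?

v_f ≈ 9.59×10⁴ m/s

B does no work; ΔKE = |q|E d.
½mv_f² = ½mv₀² + |q|Ed = ½(3.322×10⁻²⁷)(1.78×10⁴)² + (1.602×10⁻¹⁹)(1600)(0.0576) ≈ 5.263×10⁻¹⁹ J + 1.476×10⁻¹⁷ J ≈ 1.529×10⁻¹⁷ J.
v_f = √(2·1.529×10⁻¹⁷/3.322×10⁻²⁷) ≈ 9.59×10⁴ m/s.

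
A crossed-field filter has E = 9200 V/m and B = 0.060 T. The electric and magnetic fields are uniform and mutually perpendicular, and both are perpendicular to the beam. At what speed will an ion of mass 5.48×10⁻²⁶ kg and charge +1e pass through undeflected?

v = 1.5×10⁵ m/s

Straight-line motion ⇒ electric and magnetic forces cancel, so E = vB.
v = E/B = 9200/0.060 = 1.5×10⁵ m/s.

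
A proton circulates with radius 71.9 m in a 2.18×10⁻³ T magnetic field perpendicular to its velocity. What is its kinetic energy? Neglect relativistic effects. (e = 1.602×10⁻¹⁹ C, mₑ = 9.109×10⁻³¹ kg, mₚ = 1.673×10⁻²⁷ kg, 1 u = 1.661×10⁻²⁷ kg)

v = |q|Br/m, then KE = ½mv² = (qBr)²/(2m).
v = (1.602×10⁻¹⁹)(2.18×10⁻³)(71.9)/1.673×10⁻²⁷ ≈ 1.501×10⁷ m/s.
KE = ½(1.673×10⁻²⁷)(1.501×10⁷)² ≈ 1.88×10⁻¹³ J = 1.18×10⁶ eV.

KE ≈ 1.18×10⁶ eV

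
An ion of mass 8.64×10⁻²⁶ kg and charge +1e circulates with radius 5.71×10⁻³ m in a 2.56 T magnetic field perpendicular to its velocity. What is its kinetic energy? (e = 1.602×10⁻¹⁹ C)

v = |q|Br/m, then KE = ½mv² = (qBr)²/(2m).
v = (1.602×10⁻¹⁹)(2.56)(5.71×10⁻³)/8.64×10⁻²⁶ ≈ 2.710×10⁴ m/s.
KE = ½(8.64×10⁻²⁶)(2.710×10⁴)² ≈ 3.17×10⁻¹⁷ J.

KE ≈ 3.17×10⁻¹⁷ J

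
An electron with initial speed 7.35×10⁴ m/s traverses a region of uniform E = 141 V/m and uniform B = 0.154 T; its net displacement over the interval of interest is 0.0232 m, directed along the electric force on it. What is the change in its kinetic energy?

ΔKE ≈ 5.24×10⁻¹⁹ J

The magnetic force is always ⟂ v and does no work; only the electric force changes KE.
ΔKE = F_E · d = |q|E d = (1.602×10⁻¹⁹)(141)(0.0232) ≈ 5.24×10⁻¹⁹ J.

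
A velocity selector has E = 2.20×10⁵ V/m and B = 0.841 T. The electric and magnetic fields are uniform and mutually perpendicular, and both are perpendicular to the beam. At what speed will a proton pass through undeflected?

v = 2.62×10⁵ m/s

For undeflected motion the electric and magnetic forces balance: qE = qvB.
v = E/B = 2.20×10⁵/0.841 = 2.62×10⁵ m/s.
The result is independent of the particle's charge and mass.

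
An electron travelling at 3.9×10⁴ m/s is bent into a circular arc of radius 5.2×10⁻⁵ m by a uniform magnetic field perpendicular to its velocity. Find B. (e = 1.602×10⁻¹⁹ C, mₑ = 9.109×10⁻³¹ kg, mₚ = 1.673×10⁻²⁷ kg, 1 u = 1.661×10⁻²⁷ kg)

From |q|vB = mv²/r, B = mv/(|q|r).
B = (9.109×10⁻³¹)(3.9×10⁴)/((1.602×10⁻¹⁹)(5.2×10⁻⁵)) ≈ 4.3×10⁻³ T.

B ≈ 4.3×10⁻³ T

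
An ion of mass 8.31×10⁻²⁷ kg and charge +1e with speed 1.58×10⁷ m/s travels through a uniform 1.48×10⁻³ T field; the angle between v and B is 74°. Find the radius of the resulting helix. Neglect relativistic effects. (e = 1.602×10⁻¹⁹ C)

r ≈ 532 m

v⊥ = v sinθ = 1.58×10⁷·sin74° ≈ 1.519×10⁷ m/s.
r = m v⊥/(|q|B) = (8.31×10⁻²⁷)(1.519×10⁷)/((1.602×10⁻¹⁹)(1.48×10⁻³)) ≈ 532 m.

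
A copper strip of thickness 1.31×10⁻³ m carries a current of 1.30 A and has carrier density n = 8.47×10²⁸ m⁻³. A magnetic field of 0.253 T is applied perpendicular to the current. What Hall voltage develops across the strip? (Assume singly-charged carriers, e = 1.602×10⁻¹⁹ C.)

V_H ≈ 1.85×10⁻⁸ V

V_H = IB/(n e t).
V_H = (1.30)(0.253)/((8.47×10²⁸)(1.602×10⁻¹⁹)(1.31×10⁻³)) ≈ 1.85×10⁻⁸ V.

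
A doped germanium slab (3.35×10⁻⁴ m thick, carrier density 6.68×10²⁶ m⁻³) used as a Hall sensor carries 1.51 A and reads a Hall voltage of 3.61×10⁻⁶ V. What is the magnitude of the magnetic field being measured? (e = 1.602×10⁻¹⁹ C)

From V_H = IB/(n e t), B = V_H n e t / I.
B = (3.61×10⁻⁶)(6.68×10²⁶)(1.602×10⁻¹⁹)(3.35×10⁻⁴)/1.51 ≈ 0.0857 T.

B ≈ 0.0857 T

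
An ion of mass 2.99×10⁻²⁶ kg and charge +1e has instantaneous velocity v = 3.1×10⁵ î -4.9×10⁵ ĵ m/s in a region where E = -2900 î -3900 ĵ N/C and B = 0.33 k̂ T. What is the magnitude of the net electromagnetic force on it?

|F| ≈ 3.14×10⁻¹⁴ N

v×B = (-1.62×10⁵, -1.02×10⁵, 0) N/C.
E + v×B = (-1.65×10⁵, -1.06×10⁵, 0) N/C.
F = q(E + v×B) = (1.602×10⁻¹⁹ C)·(-1.65×10⁵, -1.06×10⁵, 0) = (-2.64×10⁻¹⁴, -1.70×10⁻¹⁴, 0) N.
|F| = 3.14×10⁻¹⁴ N.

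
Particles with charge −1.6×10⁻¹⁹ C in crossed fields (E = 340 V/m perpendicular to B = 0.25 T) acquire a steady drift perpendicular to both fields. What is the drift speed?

v_d ≈ 1400 m/s

The E×B drift speed is v_d = E/B.
v_d = 340/0.25 = 1400 m/s.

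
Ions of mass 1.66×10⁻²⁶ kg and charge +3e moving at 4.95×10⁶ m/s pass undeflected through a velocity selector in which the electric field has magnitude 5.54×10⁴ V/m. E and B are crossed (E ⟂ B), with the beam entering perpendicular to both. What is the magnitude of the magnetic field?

Balance of forces in the selector: qE = qvB ⇒ B = E/v.
B = 5.54×10⁴/4.95×10⁶ = 0.0112 T.

B = 0.0112 T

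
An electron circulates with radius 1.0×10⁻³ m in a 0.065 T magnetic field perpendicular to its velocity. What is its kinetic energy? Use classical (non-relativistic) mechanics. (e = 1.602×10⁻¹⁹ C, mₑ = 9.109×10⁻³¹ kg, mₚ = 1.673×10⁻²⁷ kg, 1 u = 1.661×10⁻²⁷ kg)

v = |q|Br/m, then KE = ½mv² = (qBr)²/(2m).
v = (1.602×10⁻¹⁹)(0.065)(1.0×10⁻³)/9.109×10⁻³¹ ≈ 1.143×10⁷ m/s.
KE = ½(9.109×10⁻³¹)(1.143×10⁷)² ≈ 6.0×10⁻¹⁷ J.

KE ≈ 6.0×10⁻¹⁷ J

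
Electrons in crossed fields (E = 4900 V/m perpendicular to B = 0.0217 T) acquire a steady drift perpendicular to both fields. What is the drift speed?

v_d ≈ 2.26×10⁵ m/s

The E×B drift speed is v_d = E/B.
v_d = 4900/0.0217 = 2.26×10⁵ m/s.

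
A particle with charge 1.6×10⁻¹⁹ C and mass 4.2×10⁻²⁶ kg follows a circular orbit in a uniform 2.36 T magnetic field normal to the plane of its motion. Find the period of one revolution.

T ≈ 6.99×10⁻⁷ s

The cyclotron period depends only on m, q, B: T = 2πm/(|q|B).
T = 2π(4.2×10⁻²⁶)/((1.6×10⁻¹⁹)(2.36)) ≈ 6.99×10⁻⁷ s.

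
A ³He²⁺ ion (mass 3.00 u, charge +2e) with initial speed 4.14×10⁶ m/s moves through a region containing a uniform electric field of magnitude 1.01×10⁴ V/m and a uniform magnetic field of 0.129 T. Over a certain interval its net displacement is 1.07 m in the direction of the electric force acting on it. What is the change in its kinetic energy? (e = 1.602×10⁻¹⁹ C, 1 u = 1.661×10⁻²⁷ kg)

The magnetic force is always ⟂ v and does no work; only the electric force changes KE.
ΔKE = F_E · d = |q|E d = (3.204×10⁻¹⁹)(1.01×10⁴)(1.07) ≈ 3.46×10⁻¹⁵ J.

ΔKE ≈ 3.46×10⁻¹⁵ J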